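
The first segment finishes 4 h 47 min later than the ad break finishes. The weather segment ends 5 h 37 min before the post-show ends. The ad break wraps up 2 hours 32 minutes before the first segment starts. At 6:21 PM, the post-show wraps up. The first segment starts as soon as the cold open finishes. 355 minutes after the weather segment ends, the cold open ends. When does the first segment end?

8:54 PM

The weather segment ends at 6:21 PM − 337 min = 12:44 PM.
The cold open ends at 12:44 PM + 355 min = 6:39 PM.
So the first segment starts at 6:39 PM.
The ad break ends at 6:39 PM − 152 min = 4:07 PM.
The first segment ends at 4:07 PM + 287 min = 8:54 PM.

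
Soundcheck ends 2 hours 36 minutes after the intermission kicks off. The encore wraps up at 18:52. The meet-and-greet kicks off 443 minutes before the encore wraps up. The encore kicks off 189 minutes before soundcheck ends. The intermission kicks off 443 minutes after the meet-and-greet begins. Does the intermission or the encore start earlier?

The meet-and-greet starts at 18:52 − 443 min = 11:29.
The intermission starts at 11:29 + 443 min = 18:52.
Soundcheck ends at 18:52 + 156 min = 21:28.
The encore starts at 21:28 − 189 min = 18:19.
The intermission starts at 18:52 and the encore starts at 18:19, so the encore is first.

the encore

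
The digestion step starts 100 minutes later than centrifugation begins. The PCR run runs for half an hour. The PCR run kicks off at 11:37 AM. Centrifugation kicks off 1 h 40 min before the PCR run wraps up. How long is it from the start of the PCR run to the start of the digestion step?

The PCR run ends at 11:37 AM + 30 min = 12:07 PM.
Centrifugation starts at 12:07 PM − 100 min = 10:27 AM.
The digestion step starts at 10:27 AM + 100 min = 12:07 PM.
From 11:37 AM to 12:07 PM is 30 minutes.

30 minutes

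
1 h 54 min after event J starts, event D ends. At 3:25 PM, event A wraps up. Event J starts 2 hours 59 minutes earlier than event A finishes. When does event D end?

Event J starts at 3:25 PM − 179 min = 12:26 PM.
Event D ends at 12:26 PM + 114 min = 2:20 PM.

2:20 PM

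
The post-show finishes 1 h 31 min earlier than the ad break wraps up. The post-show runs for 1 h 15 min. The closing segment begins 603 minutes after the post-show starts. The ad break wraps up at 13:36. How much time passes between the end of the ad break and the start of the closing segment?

The post-show ends at 13:36 − 91 min = 12:05.
The post-show starts at 12:05 − 75 min = 10:50.
The closing segment starts at 10:50 + 603 min = 20:53.
From 13:36 to 20:53 is 7 hours 17 minutes.

7 hours 17 minutes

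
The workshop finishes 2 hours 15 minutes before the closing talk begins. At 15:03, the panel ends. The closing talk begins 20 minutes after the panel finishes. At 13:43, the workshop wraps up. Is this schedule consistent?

No

The closing talk starts at 15:03 + 20 min = 15:23.
The workshop ends at 15:23 − 135 min = 13:08.
But the workshop is also said to end at 13:43 — a 35-minute conflict.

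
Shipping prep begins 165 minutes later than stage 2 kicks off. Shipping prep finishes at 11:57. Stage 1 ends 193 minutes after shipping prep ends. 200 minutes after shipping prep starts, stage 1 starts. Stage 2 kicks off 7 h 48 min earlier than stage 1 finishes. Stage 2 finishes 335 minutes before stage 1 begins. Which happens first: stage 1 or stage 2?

stage 2

Stage 1 ends at 11:57 + 193 min = 15:10.
Stage 2 starts at 15:10 − 468 min = 07:22.
Shipping prep starts at 07:22 + 165 min = 10:07.
Stage 1 starts at 10:07 + 200 min = 13:27.
Stage 1 starts at 13:27 and stage 2 starts at 07:22, so stage 2 is first.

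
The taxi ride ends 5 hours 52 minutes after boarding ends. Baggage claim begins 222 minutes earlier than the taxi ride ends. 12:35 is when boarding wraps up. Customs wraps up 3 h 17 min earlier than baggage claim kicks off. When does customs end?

11:28

The taxi ride ends at 12:35 + 352 min = 18:27.
Baggage claim starts at 18:27 − 222 min = 14:45.
Customs ends at 14:45 − 197 min = 11:28.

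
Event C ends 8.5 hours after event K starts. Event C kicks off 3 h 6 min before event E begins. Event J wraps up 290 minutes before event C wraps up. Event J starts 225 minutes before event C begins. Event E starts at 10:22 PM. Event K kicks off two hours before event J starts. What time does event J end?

5:11 PM

Event C starts at 10:22 PM − 186 min = 7:16 PM.
Event J starts at 7:16 PM − 225 min = 3:31 PM.
Event K starts at 3:31 PM − 120 min = 1:31 PM.
Event C ends at 1:31 PM + 510 min = 10:01 PM.
Event J ends at 10:01 PM − 290 min = 5:11 PM.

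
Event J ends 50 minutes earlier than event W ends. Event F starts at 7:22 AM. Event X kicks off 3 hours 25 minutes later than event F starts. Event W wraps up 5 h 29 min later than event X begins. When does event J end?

3:26 PM

Event X starts at 7:22 AM + 205 min = 10:47 AM.
Event W ends at 10:47 AM + 329 min = 4:16 PM.
Event J ends at 4:16 PM − 50 min = 3:26 PM.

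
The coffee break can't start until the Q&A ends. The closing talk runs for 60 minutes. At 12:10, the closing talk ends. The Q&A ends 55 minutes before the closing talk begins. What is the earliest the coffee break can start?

The closing talk starts at 12:10 − 60 min = 11:10.
The Q&A ends at 11:10 − 55 min = 10:15.
The coffee break is bounded by the Q&A, so the earliest it can start is 10:15.

10:15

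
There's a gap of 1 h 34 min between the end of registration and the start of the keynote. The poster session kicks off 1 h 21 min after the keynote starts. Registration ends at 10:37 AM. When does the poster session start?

1:32 PM

The keynote starts at 10:37 AM + 94 min = 12:11 PM.
The poster session starts at 12:11 PM + 81 min = 1:32 PM.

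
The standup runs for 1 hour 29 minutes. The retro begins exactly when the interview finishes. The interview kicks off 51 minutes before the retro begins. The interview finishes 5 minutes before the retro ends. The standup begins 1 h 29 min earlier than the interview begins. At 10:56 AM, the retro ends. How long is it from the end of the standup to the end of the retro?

The interview ends at 10:56 AM − 5 min = 10:51 AM.
So the retro starts at 10:51 AM.
The interview starts at 10:51 AM − 51 min = 10:00 AM.
The standup starts at 10:00 AM − 89 min = 8:31 AM.
The standup ends at 8:31 AM + 89 min = 10:00 AM.
From 10:00 AM to 10:56 AM is 56 minutes.

56 minutes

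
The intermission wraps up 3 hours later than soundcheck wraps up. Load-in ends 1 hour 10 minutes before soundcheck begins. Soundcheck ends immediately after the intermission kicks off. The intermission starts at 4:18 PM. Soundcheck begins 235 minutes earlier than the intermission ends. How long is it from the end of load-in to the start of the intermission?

2 h 5 min

Soundcheck ends at 4:18 PM.
The intermission ends at 4:18 PM + 180 min = 7:18 PM.
Soundcheck starts at 7:18 PM − 235 min = 3:23 PM.
Load-in ends at 3:23 PM − 70 min = 2:13 PM.
From 2:13 PM to 4:18 PM is 2 h 5 min.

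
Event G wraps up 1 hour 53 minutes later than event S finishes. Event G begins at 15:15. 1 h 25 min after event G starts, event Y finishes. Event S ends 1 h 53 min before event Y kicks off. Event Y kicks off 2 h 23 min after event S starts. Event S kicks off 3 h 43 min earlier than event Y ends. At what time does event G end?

Event Y ends at 15:15 + 85 min = 16:40.
Event S starts at 16:40 − 223 min = 12:57.
Event Y starts at 12:57 + 143 min = 15:20.
Event S ends at 15:20 − 113 min = 13:27.
Event G ends at 13:27 + 113 min = 15:20.

15:20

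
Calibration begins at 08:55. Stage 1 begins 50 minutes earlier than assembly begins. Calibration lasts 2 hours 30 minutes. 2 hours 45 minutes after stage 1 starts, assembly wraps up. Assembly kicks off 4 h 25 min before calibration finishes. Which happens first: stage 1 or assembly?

Calibration ends at 08:55 + 150 min = 11:25.
Assembly starts at 11:25 − 265 min = 07:00.
Stage 1 starts at 07:00 − 50 min = 06:10.
Stage 1 starts at 06:10 and assembly starts at 07:00, so stage 1 is first.

stage 1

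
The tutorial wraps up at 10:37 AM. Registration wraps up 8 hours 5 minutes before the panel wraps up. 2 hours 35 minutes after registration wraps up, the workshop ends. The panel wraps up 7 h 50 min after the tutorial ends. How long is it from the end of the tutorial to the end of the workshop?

2 h 20 min

The panel ends at 10:37 AM + 470 min = 6:27 PM.
Registration ends at 6:27 PM − 485 min = 10:22 AM.
The workshop ends at 10:22 AM + 155 min = 12:57 PM.
From 10:37 AM to 12:57 PM is 2 h 20 min.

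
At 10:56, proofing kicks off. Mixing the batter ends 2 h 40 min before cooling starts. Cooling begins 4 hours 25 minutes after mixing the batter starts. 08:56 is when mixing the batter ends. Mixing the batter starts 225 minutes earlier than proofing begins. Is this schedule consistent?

Mixing the batter starts at 10:56 − 225 min = 07:11.
Cooling starts at 07:11 + 265 min = 11:36.
Mixing the batter ends at 11:36 − 160 min = 08:56.
That matches the stated 08:56, so the schedule is consistent.

Yes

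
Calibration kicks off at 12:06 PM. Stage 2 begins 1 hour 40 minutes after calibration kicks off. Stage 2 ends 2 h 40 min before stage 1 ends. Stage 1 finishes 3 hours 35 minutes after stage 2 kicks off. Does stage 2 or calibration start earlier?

calibration

Stage 2 starts at 12:06 PM + 100 min = 1:46 PM.
Stage 2 starts at 1:46 PM and calibration starts at 12:06 PM, so calibration is first.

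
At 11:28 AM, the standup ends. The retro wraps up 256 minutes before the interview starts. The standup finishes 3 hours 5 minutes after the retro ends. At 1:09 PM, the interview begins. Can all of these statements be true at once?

No

The retro ends at 1:09 PM − 256 min = 8:53 AM.
The standup ends at 8:53 AM + 185 min = 11:58 AM.
But the standup is also said to end at 11:28 AM — a 30-minute conflict.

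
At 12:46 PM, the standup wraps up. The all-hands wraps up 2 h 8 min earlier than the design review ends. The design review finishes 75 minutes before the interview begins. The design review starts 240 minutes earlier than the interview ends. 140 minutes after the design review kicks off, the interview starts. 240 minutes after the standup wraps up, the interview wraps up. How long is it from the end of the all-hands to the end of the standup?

The interview ends at 12:46 PM + 240 min = 4:46 PM.
The design review starts at 4:46 PM − 240 min = 12:46 PM.
The interview starts at 12:46 PM + 140 min = 3:06 PM.
The design review ends at 3:06 PM − 75 min = 1:51 PM.
The all-hands ends at 1:51 PM − 128 min = 11:43 AM.
From 11:43 AM to 12:46 PM is 63 minutes.

63 minutes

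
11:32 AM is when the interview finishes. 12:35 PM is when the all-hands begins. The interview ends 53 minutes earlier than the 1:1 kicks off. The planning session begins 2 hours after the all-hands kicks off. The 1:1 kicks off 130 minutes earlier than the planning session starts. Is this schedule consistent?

The planning session starts at 12:35 PM + 120 min = 2:35 PM.
The 1:1 starts at 2:35 PM − 130 min = 12:25 PM.
The interview ends at 12:25 PM − 53 min = 11:32 AM.
That matches the stated 11:32 AM, so the schedule is consistent.

Yes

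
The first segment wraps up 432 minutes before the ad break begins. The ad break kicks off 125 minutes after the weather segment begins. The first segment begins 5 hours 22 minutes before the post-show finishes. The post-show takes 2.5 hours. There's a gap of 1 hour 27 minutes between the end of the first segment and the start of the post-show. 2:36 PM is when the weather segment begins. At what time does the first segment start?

8:04 AM

The ad break starts at 2:36 PM + 125 min = 4:41 PM.
The first segment ends at 4:41 PM − 432 min = 9:29 AM.
The post-show starts at 9:29 AM + 87 min = 10:56 AM.
The post-show ends at 10:56 AM + 150 min = 1:26 PM.
The first segment starts at 1:26 PM − 322 min = 8:04 AM.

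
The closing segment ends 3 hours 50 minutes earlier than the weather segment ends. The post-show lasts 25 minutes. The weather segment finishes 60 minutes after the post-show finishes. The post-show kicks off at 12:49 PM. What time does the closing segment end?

10:24 AM

The post-show ends at 12:49 PM + 25 min = 1:14 PM.
The weather segment ends at 1:14 PM + 60 min = 2:14 PM.
The closing segment ends at 2:14 PM − 230 min = 10:24 AM.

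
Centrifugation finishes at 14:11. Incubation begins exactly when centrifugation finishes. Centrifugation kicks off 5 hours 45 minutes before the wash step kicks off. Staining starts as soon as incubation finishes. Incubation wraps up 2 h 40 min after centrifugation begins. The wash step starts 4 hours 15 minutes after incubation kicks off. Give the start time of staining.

15:21

Incubation starts at 14:11.
The wash step starts at 14:11 + 255 min = 18:26.
Centrifugation starts at 18:26 − 345 min = 12:41.
Incubation ends at 12:41 + 160 min = 15:21.
So staining starts at 15:21.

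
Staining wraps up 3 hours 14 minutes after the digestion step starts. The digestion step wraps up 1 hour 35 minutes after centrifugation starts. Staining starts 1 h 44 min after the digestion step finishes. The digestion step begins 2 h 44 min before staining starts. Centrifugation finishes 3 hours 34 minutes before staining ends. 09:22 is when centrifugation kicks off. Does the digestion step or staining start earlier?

The digestion step ends at 09:22 + 95 min = 10:57.
Staining starts at 10:57 + 104 min = 12:41.
The digestion step starts at 12:41 − 164 min = 09:57.
The digestion step starts at 09:57 and staining starts at 12:41, so the digestion step is first.

the digestion step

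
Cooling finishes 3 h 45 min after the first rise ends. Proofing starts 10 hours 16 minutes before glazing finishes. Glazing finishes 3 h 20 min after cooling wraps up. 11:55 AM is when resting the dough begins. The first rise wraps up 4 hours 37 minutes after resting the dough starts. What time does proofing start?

1:21 PM

The first rise ends at 11:55 AM + 277 min = 4:32 PM.
Cooling ends at 4:32 PM + 225 min = 8:17 PM.
Glazing ends at 8:17 PM + 200 min = 11:37 PM.
Proofing starts at 11:37 PM − 616 min = 1:21 PM.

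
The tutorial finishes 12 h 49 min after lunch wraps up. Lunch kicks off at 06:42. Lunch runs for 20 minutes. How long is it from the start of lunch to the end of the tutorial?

Lunch ends at 06:42 + 20 min = 07:02.
The tutorial ends at 07:02 + 769 min = 19:51.
From 06:42 to 19:51 is 789 minutes.

789 minutes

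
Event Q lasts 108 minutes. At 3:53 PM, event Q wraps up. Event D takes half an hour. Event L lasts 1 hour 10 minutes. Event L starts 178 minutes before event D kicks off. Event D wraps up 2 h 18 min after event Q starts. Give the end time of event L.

Event Q starts at 3:53 PM − 108 min = 2:05 PM.
Event D ends at 2:05 PM + 138 min = 4:23 PM.
Event D starts at 4:23 PM − 30 min = 3:53 PM.
Event L starts at 3:53 PM − 178 min = 12:55 PM.
Event L ends at 12:55 PM + 70 min = 2:05 PM.

2:05 PM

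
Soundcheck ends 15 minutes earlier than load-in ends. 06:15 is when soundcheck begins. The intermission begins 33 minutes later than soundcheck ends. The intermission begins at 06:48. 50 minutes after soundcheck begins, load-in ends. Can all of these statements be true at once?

No

Load-in ends at 06:15 + 50 min = 07:05.
Soundcheck ends at 07:05 − 15 min = 06:50.
The intermission starts at 06:50 + 33 min = 07:23.
But the intermission is also said to start at 06:48 — a 35-minute conflict.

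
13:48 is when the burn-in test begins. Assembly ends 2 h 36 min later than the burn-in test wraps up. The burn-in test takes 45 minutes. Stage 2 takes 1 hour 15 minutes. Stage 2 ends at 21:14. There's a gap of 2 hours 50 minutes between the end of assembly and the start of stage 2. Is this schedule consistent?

Yes

The burn-in test ends at 13:48 + 45 min = 14:33.
Assembly ends at 14:33 + 156 min = 17:09.
Stage 2 starts at 17:09 + 170 min = 19:59.
Stage 2 ends at 19:59 + 75 min = 21:14.
That matches the stated 21:14, so the schedule is consistent.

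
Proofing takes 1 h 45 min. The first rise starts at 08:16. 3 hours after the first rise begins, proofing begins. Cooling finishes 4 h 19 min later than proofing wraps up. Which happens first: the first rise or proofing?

the first rise

Proofing starts at 08:16 + 180 min = 11:16.
The first rise starts at 08:16 and proofing starts at 11:16, so the first rise is first.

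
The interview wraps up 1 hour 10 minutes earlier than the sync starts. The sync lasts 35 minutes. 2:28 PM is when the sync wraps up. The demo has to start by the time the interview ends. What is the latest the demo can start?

12:43 PM

The sync starts at 2:28 PM − 35 min = 1:53 PM.
The interview ends at 1:53 PM − 70 min = 12:43 PM.
The demo is bounded by the interview, so the latest it can start is 12:43 PM.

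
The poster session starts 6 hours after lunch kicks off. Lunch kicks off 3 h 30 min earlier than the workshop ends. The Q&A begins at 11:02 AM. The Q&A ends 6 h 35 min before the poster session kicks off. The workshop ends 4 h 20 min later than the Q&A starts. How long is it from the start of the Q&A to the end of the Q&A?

The workshop ends at 11:02 AM + 260 min = 3:22 PM.
Lunch starts at 3:22 PM − 210 min = 11:52 AM.
The poster session starts at 11:52 AM + 360 min = 5:52 PM.
The Q&A ends at 5:52 PM − 395 min = 11:17 AM.
From 11:02 AM to 11:17 AM is 15 minutes.

15 minutes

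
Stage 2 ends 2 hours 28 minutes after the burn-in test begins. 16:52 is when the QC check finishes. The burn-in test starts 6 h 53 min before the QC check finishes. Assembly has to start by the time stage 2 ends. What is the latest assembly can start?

12:27

The burn-in test starts at 16:52 − 413 min = 09:59.
Stage 2 ends at 09:59 + 148 min = 12:27.
Assembly is bounded by stage 2, so the latest it can start is 12:27.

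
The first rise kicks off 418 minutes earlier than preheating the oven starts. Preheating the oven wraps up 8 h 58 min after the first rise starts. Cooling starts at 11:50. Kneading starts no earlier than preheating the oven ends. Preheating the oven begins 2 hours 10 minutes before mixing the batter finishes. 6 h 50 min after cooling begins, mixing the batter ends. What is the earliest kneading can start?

18:30

Mixing the batter ends at 11:50 + 410 min = 18:40.
Preheating the oven starts at 18:40 − 130 min = 16:30.
The first rise starts at 16:30 − 418 min = 09:32.
Preheating the oven ends at 09:32 + 538 min = 18:30.
Kneading is bounded by preheating the oven, so the earliest it can start is 18:30.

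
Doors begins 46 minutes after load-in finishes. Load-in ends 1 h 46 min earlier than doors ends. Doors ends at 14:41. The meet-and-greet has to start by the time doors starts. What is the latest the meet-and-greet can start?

Load-in ends at 14:41 − 106 min = 12:55.
Doors starts at 12:55 + 46 min = 13:41.
The meet-and-greet is bounded by doors, so the latest it can start is 13:41.

13:41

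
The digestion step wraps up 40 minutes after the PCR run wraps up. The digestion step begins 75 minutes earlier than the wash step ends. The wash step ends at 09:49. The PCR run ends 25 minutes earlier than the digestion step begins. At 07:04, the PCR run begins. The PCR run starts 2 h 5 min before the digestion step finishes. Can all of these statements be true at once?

No

The digestion step starts at 09:49 − 75 min = 08:34.
The PCR run ends at 08:34 − 25 min = 08:09.
The digestion step ends at 08:09 + 40 min = 08:49.
The PCR run starts at 08:49 − 125 min = 06:44.
But the PCR run is also said to start at 07:04 — a 20-minute conflict.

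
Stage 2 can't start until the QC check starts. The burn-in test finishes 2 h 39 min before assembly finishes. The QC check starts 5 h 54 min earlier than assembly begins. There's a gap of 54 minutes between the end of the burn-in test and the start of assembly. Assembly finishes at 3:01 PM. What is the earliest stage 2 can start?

7:22 AM

The burn-in test ends at 3:01 PM − 159 min = 12:22 PM.
Assembly starts at 12:22 PM + 54 min = 1:16 PM.
The QC check starts at 1:16 PM − 354 min = 7:22 AM.
Stage 2 is bounded by the QC check, so the earliest it can start is 7:22 AM.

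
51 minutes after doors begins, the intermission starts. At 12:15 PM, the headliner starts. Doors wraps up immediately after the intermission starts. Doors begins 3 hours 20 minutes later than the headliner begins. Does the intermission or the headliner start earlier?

Doors starts at 12:15 PM + 200 min = 3:35 PM.
The intermission starts at 3:35 PM + 51 min = 4:26 PM.
The intermission starts at 4:26 PM and the headliner starts at 12:15 PM, so the headliner is first.

the headliner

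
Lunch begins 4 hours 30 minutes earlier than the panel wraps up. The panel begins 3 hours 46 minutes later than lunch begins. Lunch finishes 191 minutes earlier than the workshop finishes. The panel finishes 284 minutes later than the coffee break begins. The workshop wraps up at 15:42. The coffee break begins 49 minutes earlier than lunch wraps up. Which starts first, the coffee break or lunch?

the coffee break

Lunch ends at 15:42 − 191 min = 12:31.
The coffee break starts at 12:31 − 49 min = 11:42.
The panel ends at 11:42 + 284 min = 16:26.
Lunch starts at 16:26 − 270 min = 11:56.
The coffee break starts at 11:42 and lunch starts at 11:56, so the coffee break is first.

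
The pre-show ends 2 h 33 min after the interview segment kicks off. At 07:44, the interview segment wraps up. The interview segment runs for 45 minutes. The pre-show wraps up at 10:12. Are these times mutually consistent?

No

The interview segment starts at 07:44 − 45 min = 06:59.
The pre-show ends at 06:59 + 153 min = 09:32.
But the pre-show is also said to end at 10:12 — a 40-minute conflict.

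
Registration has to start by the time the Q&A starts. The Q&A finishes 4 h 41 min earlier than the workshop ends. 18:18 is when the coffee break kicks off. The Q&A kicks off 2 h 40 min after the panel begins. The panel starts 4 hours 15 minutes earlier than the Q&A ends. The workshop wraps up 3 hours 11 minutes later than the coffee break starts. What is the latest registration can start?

15:13

The workshop ends at 18:18 + 191 min = 21:29.
The Q&A ends at 21:29 − 281 min = 16:48.
The panel starts at 16:48 − 255 min = 12:33.
The Q&A starts at 12:33 + 160 min = 15:13.
Registration is bounded by the Q&A, so the latest it can start is 15:13.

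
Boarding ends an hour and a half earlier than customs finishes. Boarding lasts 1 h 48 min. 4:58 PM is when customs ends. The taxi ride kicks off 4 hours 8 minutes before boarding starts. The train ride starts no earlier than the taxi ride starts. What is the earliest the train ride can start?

9:32 AM

Boarding ends at 4:58 PM − 90 min = 3:28 PM.
Boarding starts at 3:28 PM − 108 min = 1:40 PM.
The taxi ride starts at 1:40 PM − 248 min = 9:32 AM.
The train ride is bounded by the taxi ride, so the earliest it can start is 9:32 AM.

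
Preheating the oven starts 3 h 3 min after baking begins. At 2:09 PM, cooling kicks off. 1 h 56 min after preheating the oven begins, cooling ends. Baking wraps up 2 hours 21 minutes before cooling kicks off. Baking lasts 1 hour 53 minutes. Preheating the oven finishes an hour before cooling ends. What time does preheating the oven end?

Baking ends at 2:09 PM − 141 min = 11:48 AM.
Baking starts at 11:48 AM − 113 min = 9:55 AM.
Preheating the oven starts at 9:55 AM + 183 min = 12:58 PM.
Cooling ends at 12:58 PM + 116 min = 2:54 PM.
Preheating the oven ends at 2:54 PM − 60 min = 1:54 PM.

1:54 PM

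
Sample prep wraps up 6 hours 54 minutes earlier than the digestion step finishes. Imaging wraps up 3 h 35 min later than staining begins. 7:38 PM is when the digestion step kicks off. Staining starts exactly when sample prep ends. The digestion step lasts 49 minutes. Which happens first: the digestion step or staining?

staining

The digestion step ends at 7:38 PM + 49 min = 8:27 PM.
Sample prep ends at 8:27 PM − 414 min = 1:33 PM.
So staining starts at 1:33 PM.
The digestion step starts at 7:38 PM and staining starts at 1:33 PM, so staining is first.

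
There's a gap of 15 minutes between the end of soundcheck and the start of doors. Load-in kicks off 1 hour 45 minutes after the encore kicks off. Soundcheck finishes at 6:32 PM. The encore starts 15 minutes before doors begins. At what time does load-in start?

8:17 PM

Doors starts at 6:32 PM + 15 min = 6:47 PM.
The encore starts at 6:47 PM − 15 min = 6:32 PM.
Load-in starts at 6:32 PM + 105 min = 8:17 PM.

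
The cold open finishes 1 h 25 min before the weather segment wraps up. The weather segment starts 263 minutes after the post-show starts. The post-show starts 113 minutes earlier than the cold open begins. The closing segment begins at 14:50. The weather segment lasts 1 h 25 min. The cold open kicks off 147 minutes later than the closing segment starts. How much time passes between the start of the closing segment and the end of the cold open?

297 minutes

The cold open starts at 14:50 + 147 min = 17:17.
The post-show starts at 17:17 − 113 min = 15:24.
The weather segment starts at 15:24 + 263 min = 19:47.
The weather segment ends at 19:47 + 85 min = 21:12.
The cold open ends at 21:12 − 85 min = 19:47.
From 14:50 to 19:47 is 297 minutes.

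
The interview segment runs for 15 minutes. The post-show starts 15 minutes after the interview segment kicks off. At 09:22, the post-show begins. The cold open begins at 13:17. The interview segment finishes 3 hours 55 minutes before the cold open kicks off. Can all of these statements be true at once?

Yes

The interview segment ends at 13:17 − 235 min = 09:22.
The interview segment starts at 09:22 − 15 min = 09:07.
The post-show starts at 09:07 + 15 min = 09:22.
That matches the stated 09:22, so the schedule is consistent.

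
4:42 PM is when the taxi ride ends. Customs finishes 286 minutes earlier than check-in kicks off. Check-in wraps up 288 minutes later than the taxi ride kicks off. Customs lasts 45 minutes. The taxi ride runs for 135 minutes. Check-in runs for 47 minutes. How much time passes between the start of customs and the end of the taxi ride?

3 h 45 min

The taxi ride starts at 4:42 PM − 135 min = 2:27 PM.
Check-in ends at 2:27 PM + 288 min = 7:15 PM.
Check-in starts at 7:15 PM − 47 min = 6:28 PM.
Customs ends at 6:28 PM − 286 min = 1:42 PM.
Customs starts at 1:42 PM − 45 min = 12:57 PM.
From 12:57 PM to 4:42 PM is 3 h 45 min.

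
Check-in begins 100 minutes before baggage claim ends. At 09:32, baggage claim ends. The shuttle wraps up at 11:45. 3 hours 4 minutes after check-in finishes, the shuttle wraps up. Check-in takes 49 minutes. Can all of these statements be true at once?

Yes

Check-in starts at 09:32 − 100 min = 07:52.
Check-in ends at 07:52 + 49 min = 08:41.
The shuttle ends at 08:41 + 184 min = 11:45.
That matches the stated 11:45, so the schedule is consistent.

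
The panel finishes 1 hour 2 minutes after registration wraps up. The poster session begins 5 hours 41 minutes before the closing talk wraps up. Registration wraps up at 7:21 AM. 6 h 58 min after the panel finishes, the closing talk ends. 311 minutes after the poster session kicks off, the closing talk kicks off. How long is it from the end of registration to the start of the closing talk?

The panel ends at 7:21 AM + 62 min = 8:23 AM.
The closing talk ends at 8:23 AM + 418 min = 3:21 PM.
The poster session starts at 3:21 PM − 341 min = 9:40 AM.
The closing talk starts at 9:40 AM + 311 min = 2:51 PM.
From 7:21 AM to 2:51 PM is 7.5 hours.

7.5 hours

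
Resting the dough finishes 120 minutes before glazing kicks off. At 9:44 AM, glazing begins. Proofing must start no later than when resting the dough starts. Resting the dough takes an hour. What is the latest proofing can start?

Resting the dough ends at 9:44 AM − 120 min = 7:44 AM.
Resting the dough starts at 7:44 AM − 60 min = 6:44 AM.
Proofing is bounded by resting the dough, so the latest it can start is 6:44 AM.

6:44 AM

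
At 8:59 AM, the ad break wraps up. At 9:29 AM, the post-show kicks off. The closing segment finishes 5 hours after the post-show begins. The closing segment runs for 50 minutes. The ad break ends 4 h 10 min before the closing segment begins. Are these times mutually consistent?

The closing segment ends at 9:29 AM + 300 min = 2:29 PM.
The closing segment starts at 2:29 PM − 50 min = 1:39 PM.
The ad break ends at 1:39 PM − 250 min = 9:29 AM.
But the ad break is also said to end at 8:59 AM — a 30-minute conflict.

No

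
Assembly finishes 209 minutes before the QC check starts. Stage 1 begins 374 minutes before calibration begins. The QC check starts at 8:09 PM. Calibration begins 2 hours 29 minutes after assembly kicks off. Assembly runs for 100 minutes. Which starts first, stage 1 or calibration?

Assembly ends at 8:09 PM − 209 min = 4:40 PM.
Assembly starts at 4:40 PM − 100 min = 3:00 PM.
Calibration starts at 3:00 PM + 149 min = 5:29 PM.
Stage 1 starts at 5:29 PM − 374 min = 11:15 AM.
Stage 1 starts at 11:15 AM and calibration starts at 5:29 PM, so stage 1 is first.

stage 1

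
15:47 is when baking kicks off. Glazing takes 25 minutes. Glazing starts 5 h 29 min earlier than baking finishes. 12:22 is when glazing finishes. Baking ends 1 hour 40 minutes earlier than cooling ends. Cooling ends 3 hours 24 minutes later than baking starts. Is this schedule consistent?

Cooling ends at 15:47 + 204 min = 19:11.
Baking ends at 19:11 − 100 min = 17:31.
Glazing starts at 17:31 − 329 min = 12:02.
Glazing ends at 12:02 + 25 min = 12:27.
But glazing is also said to end at 12:22 — a 5-minute conflict.

No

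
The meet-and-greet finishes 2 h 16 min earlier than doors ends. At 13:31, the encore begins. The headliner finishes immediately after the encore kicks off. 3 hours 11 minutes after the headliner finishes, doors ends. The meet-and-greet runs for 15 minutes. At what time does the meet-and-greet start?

The headliner ends at 13:31.
Doors ends at 13:31 + 191 min = 16:42.
The meet-and-greet ends at 16:42 − 136 min = 14:26.
The meet-and-greet starts at 14:26 − 15 min = 14:11.

14:11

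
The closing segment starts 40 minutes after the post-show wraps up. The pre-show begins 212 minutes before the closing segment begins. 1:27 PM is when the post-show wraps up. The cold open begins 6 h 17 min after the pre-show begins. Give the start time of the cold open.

The closing segment starts at 1:27 PM + 40 min = 2:07 PM.
The pre-show starts at 2:07 PM − 212 min = 10:35 AM.
The cold open starts at 10:35 AM + 377 min = 4:52 PM.

4:52 PM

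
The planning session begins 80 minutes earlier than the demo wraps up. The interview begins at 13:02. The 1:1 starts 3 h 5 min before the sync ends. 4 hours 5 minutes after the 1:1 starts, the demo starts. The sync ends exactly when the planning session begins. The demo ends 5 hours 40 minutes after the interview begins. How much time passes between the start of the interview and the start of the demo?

320 minutes

The demo ends at 13:02 + 340 min = 18:42.
The planning session starts at 18:42 − 80 min = 17:22.
So the sync ends at 17:22.
The 1:1 starts at 17:22 − 185 min = 14:17.
The demo starts at 14:17 + 245 min = 18:22.
From 13:02 to 18:22 is 320 minutes.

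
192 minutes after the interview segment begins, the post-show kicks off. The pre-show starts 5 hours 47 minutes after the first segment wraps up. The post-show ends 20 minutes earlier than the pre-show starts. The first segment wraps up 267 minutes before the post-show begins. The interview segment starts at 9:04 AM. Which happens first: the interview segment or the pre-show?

the interview segment

The post-show starts at 9:04 AM + 192 min = 12:16 PM.
The first segment ends at 12:16 PM − 267 min = 7:49 AM.
The pre-show starts at 7:49 AM + 347 min = 1:36 PM.
The interview segment starts at 9:04 AM and the pre-show starts at 1:36 PM, so the interview segment is first.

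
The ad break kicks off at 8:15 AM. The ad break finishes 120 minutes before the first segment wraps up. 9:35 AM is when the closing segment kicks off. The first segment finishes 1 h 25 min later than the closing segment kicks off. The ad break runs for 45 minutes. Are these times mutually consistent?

Yes

The first segment ends at 9:35 AM + 85 min = 11:00 AM.
The ad break ends at 11:00 AM − 120 min = 9:00 AM.
The ad break starts at 9:00 AM − 45 min = 8:15 AM.
That matches the stated 8:15 AM, so the schedule is consistent.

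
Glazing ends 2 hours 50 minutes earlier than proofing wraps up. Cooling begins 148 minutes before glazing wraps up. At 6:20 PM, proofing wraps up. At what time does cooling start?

Glazing ends at 6:20 PM − 170 min = 3:30 PM.
Cooling starts at 3:30 PM − 148 min = 1:02 PM.

1:02 PM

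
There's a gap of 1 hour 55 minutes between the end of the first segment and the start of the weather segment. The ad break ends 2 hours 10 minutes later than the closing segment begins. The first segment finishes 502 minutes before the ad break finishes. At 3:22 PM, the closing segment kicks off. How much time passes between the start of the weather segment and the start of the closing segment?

The ad break ends at 3:22 PM + 130 min = 5:32 PM.
The first segment ends at 5:32 PM − 502 min = 9:10 AM.
The weather segment starts at 9:10 AM + 115 min = 11:05 AM.
From 11:05 AM to 3:22 PM is 257 minutes.

257 minutes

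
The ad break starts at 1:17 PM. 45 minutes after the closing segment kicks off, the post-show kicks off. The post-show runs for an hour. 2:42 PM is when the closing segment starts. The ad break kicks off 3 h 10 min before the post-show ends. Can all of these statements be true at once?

The post-show starts at 2:42 PM + 45 min = 3:27 PM.
The post-show ends at 3:27 PM + 60 min = 4:27 PM.
The ad break starts at 4:27 PM − 190 min = 1:17 PM.
That matches the stated 1:17 PM, so the schedule is consistent.

Yes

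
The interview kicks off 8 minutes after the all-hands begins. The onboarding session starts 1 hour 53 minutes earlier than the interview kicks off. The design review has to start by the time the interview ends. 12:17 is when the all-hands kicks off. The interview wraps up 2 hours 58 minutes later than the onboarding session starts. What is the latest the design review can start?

13:30

The interview starts at 12:17 + 8 min = 12:25.
The onboarding session starts at 12:25 − 113 min = 10:32.
The interview ends at 10:32 + 178 min = 13:30.
The design review is bounded by the interview, so the latest it can start is 13:30.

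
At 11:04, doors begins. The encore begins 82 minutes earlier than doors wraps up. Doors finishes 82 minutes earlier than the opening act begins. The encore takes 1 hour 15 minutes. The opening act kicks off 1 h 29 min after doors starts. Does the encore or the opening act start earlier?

The opening act starts at 11:04 + 89 min = 12:33.
Doors ends at 12:33 − 82 min = 11:11.
The encore starts at 11:11 − 82 min = 09:49.
The encore starts at 09:49 and the opening act starts at 12:33, so the encore is first.

the encore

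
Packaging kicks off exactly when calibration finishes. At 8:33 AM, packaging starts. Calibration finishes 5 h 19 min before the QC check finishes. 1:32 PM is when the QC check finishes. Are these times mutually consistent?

Calibration ends at 1:32 PM − 319 min = 8:13 AM.
So packaging starts at 8:13 AM.
But packaging is also said to start at 8:33 AM — a 20-minute conflict.

No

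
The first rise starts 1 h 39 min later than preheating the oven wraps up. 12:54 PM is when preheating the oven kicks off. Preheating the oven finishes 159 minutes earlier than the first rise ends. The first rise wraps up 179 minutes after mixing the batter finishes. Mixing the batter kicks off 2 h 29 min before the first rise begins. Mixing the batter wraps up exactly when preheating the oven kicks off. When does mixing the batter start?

12:24 PM

Mixing the batter ends at 12:54 PM.
The first rise ends at 12:54 PM + 179 min = 3:53 PM.
Preheating the oven ends at 3:53 PM − 159 min = 1:14 PM.
The first rise starts at 1:14 PM + 99 min = 2:53 PM.
Mixing the batter starts at 2:53 PM − 149 min = 12:24 PM.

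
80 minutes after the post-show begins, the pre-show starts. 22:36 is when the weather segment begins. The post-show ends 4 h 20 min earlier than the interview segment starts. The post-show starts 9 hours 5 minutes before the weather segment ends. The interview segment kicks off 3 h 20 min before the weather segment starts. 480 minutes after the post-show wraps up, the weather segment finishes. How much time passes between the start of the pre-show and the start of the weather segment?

The interview segment starts at 22:36 − 200 min = 19:16.
The post-show ends at 19:16 − 260 min = 14:56.
The weather segment ends at 14:56 + 480 min = 22:56.
The post-show starts at 22:56 − 545 min = 13:51.
The pre-show starts at 13:51 + 80 min = 15:11.
From 15:11 to 22:36 is 445 minutes.

445 minutes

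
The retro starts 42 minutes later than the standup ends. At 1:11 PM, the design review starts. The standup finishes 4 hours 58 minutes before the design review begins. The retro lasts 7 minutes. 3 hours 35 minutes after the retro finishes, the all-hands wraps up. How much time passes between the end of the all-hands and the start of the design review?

34 minutes

The standup ends at 1:11 PM − 298 min = 8:13 AM.
The retro starts at 8:13 AM + 42 min = 8:55 AM.
The retro ends at 8:55 AM + 7 min = 9:02 AM.
The all-hands ends at 9:02 AM + 215 min = 12:37 PM.
From 12:37 PM to 1:11 PM is 34 minutes.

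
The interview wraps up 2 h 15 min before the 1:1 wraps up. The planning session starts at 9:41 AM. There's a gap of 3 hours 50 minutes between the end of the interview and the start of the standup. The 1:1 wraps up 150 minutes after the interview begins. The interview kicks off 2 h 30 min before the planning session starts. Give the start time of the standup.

11:16 AM

The interview starts at 9:41 AM − 150 min = 7:11 AM.
The 1:1 ends at 7:11 AM + 150 min = 9:41 AM.
The interview ends at 9:41 AM − 135 min = 7:26 AM.
The standup starts at 7:26 AM + 230 min = 11:16 AM.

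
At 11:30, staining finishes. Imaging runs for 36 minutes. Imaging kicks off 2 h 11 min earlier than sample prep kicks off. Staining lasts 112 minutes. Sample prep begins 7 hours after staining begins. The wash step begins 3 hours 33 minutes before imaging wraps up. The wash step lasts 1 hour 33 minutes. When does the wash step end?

13:03

Staining starts at 11:30 − 112 min = 09:38.
Sample prep starts at 09:38 + 420 min = 16:38.
Imaging starts at 16:38 − 131 min = 14:27.
Imaging ends at 14:27 + 36 min = 15:03.
The wash step starts at 15:03 − 213 min = 11:30.
The wash step ends at 11:30 + 93 min = 13:03.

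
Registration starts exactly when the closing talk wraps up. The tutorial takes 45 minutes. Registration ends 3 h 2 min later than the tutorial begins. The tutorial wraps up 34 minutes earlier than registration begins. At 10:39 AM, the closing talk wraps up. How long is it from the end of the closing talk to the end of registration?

Registration starts at 10:39 AM.
The tutorial ends at 10:39 AM − 34 min = 10:05 AM.
The tutorial starts at 10:05 AM − 45 min = 9:20 AM.
Registration ends at 9:20 AM + 182 min = 12:22 PM.
From 10:39 AM to 12:22 PM is 1 h 43 min.

1 h 43 min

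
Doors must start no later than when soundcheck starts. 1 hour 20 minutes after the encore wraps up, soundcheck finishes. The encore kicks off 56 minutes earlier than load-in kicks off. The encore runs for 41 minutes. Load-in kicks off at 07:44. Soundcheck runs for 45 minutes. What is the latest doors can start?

08:04

The encore starts at 07:44 − 56 min = 06:48.
The encore ends at 06:48 + 41 min = 07:29.
Soundcheck ends at 07:29 + 80 min = 08:49.
Soundcheck starts at 08:49 − 45 min = 08:04.
Doors is bounded by soundcheck, so the latest it can start is 08:04.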